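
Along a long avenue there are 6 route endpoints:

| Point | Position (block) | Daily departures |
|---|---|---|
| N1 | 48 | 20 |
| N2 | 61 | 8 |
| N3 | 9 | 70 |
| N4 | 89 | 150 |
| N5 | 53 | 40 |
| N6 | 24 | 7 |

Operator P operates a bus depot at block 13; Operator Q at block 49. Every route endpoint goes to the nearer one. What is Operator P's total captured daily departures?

77

The indifferent point is the midpoint (13+49)/2 = 31; route endpoints left of it (closer to Operator P at 13) go to Operator P, those right go to Operator Q.
  N3 at 9 (w=70) → Operator P
  N6 at 24 (w=7) → Operator P
  N1 at 48 (w=20) → Operator Q
  N5 at 53 (w=40) → Operator Q
  N2 at 61 (w=8) → Operator Q
  N4 at 89 (w=150) → Operator Q
Operator P captures 77; Operator Q captures 218.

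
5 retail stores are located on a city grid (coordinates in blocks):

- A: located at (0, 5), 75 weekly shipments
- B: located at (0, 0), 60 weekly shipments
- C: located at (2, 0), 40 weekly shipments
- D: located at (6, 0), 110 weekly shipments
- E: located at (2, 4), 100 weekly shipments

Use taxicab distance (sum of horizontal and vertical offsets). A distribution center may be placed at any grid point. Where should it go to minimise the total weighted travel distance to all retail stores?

Manhattan distance separates: Σwᵢ(|x−xᵢ|+|y−yᵢ|) = Σwᵢ|x−xᵢ| + Σwᵢ|y−yᵢ|, so x and y are optimised independently as 1-D weighted medians.
Total weight W = 385; half = 192.5.
x-coordinate, sorted with cumulative weight:
  x=0 (A, w=75) cum 75
  x=0 (B, w=60) cum 135
  x=2 (C, w=40) cum 175
  x=2 (E, w=100) cum 275  ← median
  x=6 (D, w=110) cum 385
⇒ x* = 2
y-coordinate, sorted with cumulative weight:
  y=0 (B, w=60) cum 60
  y=0 (C, w=40) cum 100
  y=0 (D, w=110) cum 210  ← median
  y=4 (E, w=100) cum 310
  y=5 (A, w=75) cum 385
⇒ y* = 0

(2, 0)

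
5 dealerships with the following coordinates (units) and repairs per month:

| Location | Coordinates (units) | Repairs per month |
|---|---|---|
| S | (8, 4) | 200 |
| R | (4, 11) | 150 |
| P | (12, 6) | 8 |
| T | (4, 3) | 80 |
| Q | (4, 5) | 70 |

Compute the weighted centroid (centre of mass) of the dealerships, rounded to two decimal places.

The minimiser of Σwᵢ‖p−pᵢ‖² is the weighted centroid p* = (Σwᵢpᵢ)/(Σwᵢ).
Σwᵢ = 508.
Σwᵢxᵢ = 200·8 + 150·4 + 8·12 + 80·4 + 70·4 = 2896.
Σwᵢyᵢ = 200·4 + 150·11 + 8·6 + 80·3 + 70·5 = 3088.
x* = 2896/508 = 5.70, y* = 3088/508 = 6.08.

(5.70, 6.08)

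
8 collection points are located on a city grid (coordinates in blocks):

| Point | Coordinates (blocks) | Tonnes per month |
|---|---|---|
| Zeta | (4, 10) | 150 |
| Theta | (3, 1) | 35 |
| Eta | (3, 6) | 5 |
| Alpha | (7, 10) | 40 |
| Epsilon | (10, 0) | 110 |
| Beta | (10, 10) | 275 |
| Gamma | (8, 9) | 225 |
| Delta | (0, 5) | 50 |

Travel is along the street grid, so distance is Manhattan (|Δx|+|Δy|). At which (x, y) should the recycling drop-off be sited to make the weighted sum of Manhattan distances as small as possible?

Manhattan distance separates: Σwᵢ(|x−xᵢ|+|y−yᵢ|) = Σwᵢ|x−xᵢ| + Σwᵢ|y−yᵢ|, so x and y are optimised independently as 1-D weighted medians.
Total weight W = 890; half = 445.
x-coordinate, sorted with cumulative weight:
  x=0 (Delta, w=50) cum 50
  x=3 (Theta, w=35) cum 85
  x=3 (Eta, w=5) cum 90
  x=4 (Zeta, w=150) cum 240
  x=7 (Alpha, w=40) cum 280
  x=8 (Gamma, w=225) cum 505  ← median
  x=10 (Epsilon, w=110) cum 615
  x=10 (Beta, w=275) cum 890
⇒ x* = 8
y-coordinate, sorted with cumulative weight:
  y=0 (Epsilon, w=110) cum 110
  y=1 (Theta, w=35) cum 145
  y=5 (Delta, w=50) cum 195
  y=6 (Eta, w=5) cum 200
  y=9 (Gamma, w=225) cum 425
  y=10 (Zeta, w=150) cum 575  ← median
  y=10 (Alpha, w=40) cum 615
  y=10 (Beta, w=275) cum 890
⇒ y* = 10

(8, 10)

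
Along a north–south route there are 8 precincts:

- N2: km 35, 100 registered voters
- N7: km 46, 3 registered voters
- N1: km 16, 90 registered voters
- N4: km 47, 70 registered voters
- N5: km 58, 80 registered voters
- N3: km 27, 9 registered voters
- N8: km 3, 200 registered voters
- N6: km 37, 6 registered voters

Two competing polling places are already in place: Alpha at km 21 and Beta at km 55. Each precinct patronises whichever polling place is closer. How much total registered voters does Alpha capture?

The indifferent point is the midpoint (21+55)/2 = 38; precincts left of it (closer to Alpha at 21) go to Alpha, those right go to Beta.
  N8 at 3 (w=200) → Alpha
  N1 at 16 (w=90) → Alpha
  N3 at 27 (w=9) → Alpha
  N2 at 35 (w=100) → Alpha
  N6 at 37 (w=6) → Alpha
  N7 at 46 (w=3) → Beta
  N4 at 47 (w=70) → Beta
  N5 at 58 (w=80) → Beta
Alpha captures 405; Beta captures 153.

405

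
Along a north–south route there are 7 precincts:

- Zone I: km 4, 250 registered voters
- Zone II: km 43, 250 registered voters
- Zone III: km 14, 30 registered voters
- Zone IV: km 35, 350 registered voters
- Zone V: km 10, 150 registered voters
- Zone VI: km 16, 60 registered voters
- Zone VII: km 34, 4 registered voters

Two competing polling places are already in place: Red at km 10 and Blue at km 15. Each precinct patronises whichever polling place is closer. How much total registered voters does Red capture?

The indifferent point is the midpoint (10+15)/2 = 12.5; precincts left of it (closer to Red at 10) go to Red, those right go to Blue.
  Zone I at 4 (w=250) → Red
  Zone V at 10 (w=150) → Red
  Zone III at 14 (w=30) → Blue
  Zone VI at 16 (w=60) → Blue
  Zone VII at 34 (w=4) → Blue
  Zone IV at 35 (w=350) → Blue
  Zone II at 43 (w=250) → Blue
Red captures 400; Blue captures 694.

400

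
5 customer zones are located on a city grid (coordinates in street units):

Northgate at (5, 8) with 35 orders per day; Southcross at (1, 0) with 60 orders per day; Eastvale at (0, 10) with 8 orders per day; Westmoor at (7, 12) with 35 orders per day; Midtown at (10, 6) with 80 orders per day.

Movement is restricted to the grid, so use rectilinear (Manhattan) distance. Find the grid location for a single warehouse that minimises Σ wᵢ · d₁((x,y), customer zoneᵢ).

(7, 6)

Manhattan distance separates: Σwᵢ(|x−xᵢ|+|y−yᵢ|) = Σwᵢ|x−xᵢ| + Σwᵢ|y−yᵢ|, so x and y are optimised independently as 1-D weighted medians.
Total weight W = 218; half = 109.
x-coordinate, sorted with cumulative weight:
  x=0 (Eastvale, w=8) cum 8
  x=1 (Southcross, w=60) cum 68
  x=5 (Northgate, w=35) cum 103
  x=7 (Westmoor, w=35) cum 138  ← median
  x=10 (Midtown, w=80) cum 218
⇒ x* = 7
y-coordinate, sorted with cumulative weight:
  y=0 (Southcross, w=60) cum 60
  y=6 (Midtown, w=80) cum 140  ← median
  y=8 (Northgate, w=35) cum 175
  y=10 (Eastvale, w=8) cum 183
  y=12 (Westmoor, w=35) cum 218
⇒ y* = 6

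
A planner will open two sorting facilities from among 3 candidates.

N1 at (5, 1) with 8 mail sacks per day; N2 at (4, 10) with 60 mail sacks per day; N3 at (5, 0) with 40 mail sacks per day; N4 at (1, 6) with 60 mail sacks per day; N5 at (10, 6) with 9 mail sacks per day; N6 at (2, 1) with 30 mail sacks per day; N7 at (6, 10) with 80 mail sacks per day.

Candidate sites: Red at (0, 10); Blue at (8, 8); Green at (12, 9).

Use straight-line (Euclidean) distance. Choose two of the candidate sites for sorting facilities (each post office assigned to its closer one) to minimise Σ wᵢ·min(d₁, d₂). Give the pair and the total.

Evaluate every pair (each demand assigned to the nearer of the two):
  {Red, Blue}: total = 1418.4
  {Blue, Green}: total = 1636.1
  {Red, Green}: total = 1806.0
Best pair: {Red, Blue} with total 1418.4.

{Red, Blue}, total 1418.4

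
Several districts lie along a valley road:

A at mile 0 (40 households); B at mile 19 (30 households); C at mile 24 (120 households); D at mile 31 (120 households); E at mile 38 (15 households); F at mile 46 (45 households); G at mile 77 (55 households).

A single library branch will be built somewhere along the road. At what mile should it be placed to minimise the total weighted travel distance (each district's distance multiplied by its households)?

For a sum of weighted absolute distances on a line, the optimum is the weighted median (not the mean). Total weight W = 425; half-weight = 212.5.
Sort by position and accumulate weight:
  mile 0 (A, w=40) → cum 40
  mile 19 (B, w=30) → cum 70
  mile 24 (C, w=120) → cum 190
  mile 31 (D, w=120) → cum 310  ≥ 212.5 → median here
  mile 38 (E, w=15) → cum 325
  mile 46 (F, w=45) → cum 370
  mile 77 (G, w=55) → cum 425
Optimal location: mile 31.

x = 31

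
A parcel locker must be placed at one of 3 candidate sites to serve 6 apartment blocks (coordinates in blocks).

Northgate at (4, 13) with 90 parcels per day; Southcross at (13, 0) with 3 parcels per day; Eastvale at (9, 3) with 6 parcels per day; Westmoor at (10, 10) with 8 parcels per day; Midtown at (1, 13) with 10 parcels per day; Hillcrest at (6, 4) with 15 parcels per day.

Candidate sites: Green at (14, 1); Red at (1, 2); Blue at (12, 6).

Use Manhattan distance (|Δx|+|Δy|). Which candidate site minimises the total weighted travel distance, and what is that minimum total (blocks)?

Total weighted distance at each candidate:
  Green (14, 1): total = 2547
  Red (1, 2): total = 1707
  Blue (12, 6): total = 1755
Minimum is at Red with total 1707 blocks.

Red, total 1707 blocks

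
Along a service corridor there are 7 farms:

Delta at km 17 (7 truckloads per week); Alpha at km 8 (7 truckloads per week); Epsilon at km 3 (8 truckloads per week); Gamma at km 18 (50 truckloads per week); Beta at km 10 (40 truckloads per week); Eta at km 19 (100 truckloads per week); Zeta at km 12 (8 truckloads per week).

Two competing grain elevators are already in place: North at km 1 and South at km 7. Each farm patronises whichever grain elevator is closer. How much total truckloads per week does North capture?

8

The indifferent point is the midpoint (1+7)/2 = 4; farms left of it (closer to North at 1) go to North, those right go to South.
  Epsilon at 3 (w=8) → North
  Alpha at 8 (w=7) → South
  Beta at 10 (w=40) → South
  Zeta at 12 (w=8) → South
  Delta at 17 (w=7) → South
  Gamma at 18 (w=50) → South
  Eta at 19 (w=100) → South
North captures 8; South captures 212.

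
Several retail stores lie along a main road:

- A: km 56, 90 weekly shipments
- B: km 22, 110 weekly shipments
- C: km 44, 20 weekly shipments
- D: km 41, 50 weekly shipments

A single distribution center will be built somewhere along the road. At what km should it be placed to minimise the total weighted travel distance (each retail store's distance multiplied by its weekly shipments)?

x = 41

For a sum of weighted absolute distances on a line, the optimum is the weighted median (not the mean). Total weight W = 270; half-weight = 135.
Sort by position and accumulate weight:
  km 22 (B, w=110) → cum 110
  km 41 (D, w=50) → cum 160  ≥ 135 → median here
  km 44 (C, w=20) → cum 180
  km 56 (A, w=90) → cum 270
Optimal location: km 41.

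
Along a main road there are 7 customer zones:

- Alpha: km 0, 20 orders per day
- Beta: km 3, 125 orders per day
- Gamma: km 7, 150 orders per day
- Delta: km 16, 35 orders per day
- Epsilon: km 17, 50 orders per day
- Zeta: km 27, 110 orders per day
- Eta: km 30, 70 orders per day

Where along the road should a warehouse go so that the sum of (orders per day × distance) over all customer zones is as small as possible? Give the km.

x = 7

For a sum of weighted absolute distances on a line, the optimum is the weighted median (not the mean). Total weight W = 560; half-weight = 280.
Sort by position and accumulate weight:
  km 0 (Alpha, w=20) → cum 20
  km 3 (Beta, w=125) → cum 145
  km 7 (Gamma, w=150) → cum 295  ≥ 280 → median here
  km 16 (Delta, w=35) → cum 330
  km 17 (Epsilon, w=50) → cum 380
  km 27 (Zeta, w=110) → cum 490
  km 30 (Eta, w=70) → cum 560
Optimal location: km 7.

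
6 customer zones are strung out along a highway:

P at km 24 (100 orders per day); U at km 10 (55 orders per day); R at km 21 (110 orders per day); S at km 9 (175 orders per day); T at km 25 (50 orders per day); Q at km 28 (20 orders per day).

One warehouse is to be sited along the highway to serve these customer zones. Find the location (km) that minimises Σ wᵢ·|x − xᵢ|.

For a sum of weighted absolute distances on a line, the optimum is the weighted median (not the mean). Total weight W = 510; half-weight = 255.
Sort by position and accumulate weight:
  km 9 (S, w=175) → cum 175
  km 10 (U, w=55) → cum 230
  km 21 (R, w=110) → cum 340  ≥ 255 → median here
  km 24 (P, w=100) → cum 440
  km 25 (T, w=50) → cum 490
  km 28 (Q, w=20) → cum 510
Optimal location: km 21.

x = 21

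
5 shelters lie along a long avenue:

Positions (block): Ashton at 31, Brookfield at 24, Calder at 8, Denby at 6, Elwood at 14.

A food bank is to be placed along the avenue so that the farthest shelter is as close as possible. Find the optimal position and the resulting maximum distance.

location 18.5, max distance 12.5

The 1-center on a line is the midpoint of the two extreme points: leftmost at 6, rightmost at 31.
Optimal location = (6 + 31)/2 = 18.5; maximum distance = (31 − 6)/2 = 12.5.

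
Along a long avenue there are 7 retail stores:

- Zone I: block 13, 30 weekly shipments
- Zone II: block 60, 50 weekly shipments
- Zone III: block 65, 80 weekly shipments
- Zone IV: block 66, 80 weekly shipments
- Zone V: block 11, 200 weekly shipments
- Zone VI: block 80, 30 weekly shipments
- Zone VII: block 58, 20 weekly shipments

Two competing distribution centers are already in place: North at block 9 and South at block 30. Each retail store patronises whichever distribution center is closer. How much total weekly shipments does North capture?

230

The indifferent point is the midpoint (9+30)/2 = 19.5; retail stores left of it (closer to North at 9) go to North, those right go to South.
  Zone V at 11 (w=200) → North
  Zone I at 13 (w=30) → North
  Zone VII at 58 (w=20) → South
  Zone II at 60 (w=50) → South
  Zone III at 65 (w=80) → South
  Zone IV at 66 (w=80) → South
  Zone VI at 80 (w=30) → South
North captures 230; South captures 260.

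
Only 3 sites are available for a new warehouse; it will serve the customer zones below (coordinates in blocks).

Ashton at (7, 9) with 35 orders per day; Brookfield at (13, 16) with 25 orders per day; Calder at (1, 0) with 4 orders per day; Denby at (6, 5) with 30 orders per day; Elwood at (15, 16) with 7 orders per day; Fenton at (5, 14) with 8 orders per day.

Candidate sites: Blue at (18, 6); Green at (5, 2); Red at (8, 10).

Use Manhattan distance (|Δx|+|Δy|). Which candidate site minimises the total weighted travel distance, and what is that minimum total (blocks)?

Total weighted distance at each candidate:
  Blue (18, 6): total = 1606
  Green (5, 2): total = 1273
  Red (8, 10): total = 770
Minimum is at Red with total 770 blocks.

Red, total 770 blocks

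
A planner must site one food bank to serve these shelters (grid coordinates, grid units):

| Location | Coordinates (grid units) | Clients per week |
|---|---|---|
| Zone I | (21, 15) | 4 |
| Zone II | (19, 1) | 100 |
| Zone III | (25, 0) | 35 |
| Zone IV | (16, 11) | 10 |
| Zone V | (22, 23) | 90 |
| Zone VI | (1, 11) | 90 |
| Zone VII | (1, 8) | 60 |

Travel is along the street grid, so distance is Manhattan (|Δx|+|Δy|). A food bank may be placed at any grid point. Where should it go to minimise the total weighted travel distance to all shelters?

(19, 8)

Manhattan distance separates: Σwᵢ(|x−xᵢ|+|y−yᵢ|) = Σwᵢ|x−xᵢ| + Σwᵢ|y−yᵢ|, so x and y are optimised independently as 1-D weighted medians.
Total weight W = 389; half = 194.5.
x-coordinate, sorted with cumulative weight:
  x=1 (Zone VI, w=90) cum 90
  x=1 (Zone VII, w=60) cum 150
  x=16 (Zone IV, w=10) cum 160
  x=19 (Zone II, w=100) cum 260  ← median
  x=21 (Zone I, w=4) cum 264
  x=22 (Zone V, w=90) cum 354
  x=25 (Zone III, w=35) cum 389
⇒ x* = 19
y-coordinate, sorted with cumulative weight:
  y=0 (Zone III, w=35) cum 35
  y=1 (Zone II, w=100) cum 135
  y=8 (Zone VII, w=60) cum 195  ← median
  y=11 (Zone IV, w=10) cum 205
  y=11 (Zone VI, w=90) cum 295
  y=15 (Zone I, w=4) cum 299
  y=23 (Zone V, w=90) cum 389
⇒ y* = 8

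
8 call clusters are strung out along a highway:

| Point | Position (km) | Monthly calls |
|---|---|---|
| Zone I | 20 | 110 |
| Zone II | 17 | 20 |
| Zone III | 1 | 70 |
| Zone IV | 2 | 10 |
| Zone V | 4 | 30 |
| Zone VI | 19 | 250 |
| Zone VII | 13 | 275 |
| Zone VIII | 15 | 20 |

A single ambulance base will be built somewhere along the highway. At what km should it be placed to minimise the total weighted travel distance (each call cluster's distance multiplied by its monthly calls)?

For a sum of weighted absolute distances on a line, the optimum is the weighted median (not the mean). Total weight W = 785; half-weight = 392.5.
Sort by position and accumulate weight:
  km 1 (Zone III, w=70) → cum 70
  km 2 (Zone IV, w=10) → cum 80
  km 4 (Zone V, w=30) → cum 110
  km 13 (Zone VII, w=275) → cum 385
  km 15 (Zone VIII, w=20) → cum 405  ≥ 392.5 → median here
  km 17 (Zone II, w=20) → cum 425
  km 19 (Zone VI, w=250) → cum 675
  km 20 (Zone I, w=110) → cum 785
Optimal location: km 15.

x = 15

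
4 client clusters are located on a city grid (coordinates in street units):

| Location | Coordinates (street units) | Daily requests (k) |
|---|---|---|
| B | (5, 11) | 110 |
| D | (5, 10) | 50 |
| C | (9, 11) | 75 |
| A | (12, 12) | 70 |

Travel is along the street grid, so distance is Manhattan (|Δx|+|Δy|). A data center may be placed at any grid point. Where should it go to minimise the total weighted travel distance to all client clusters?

Manhattan distance separates: Σwᵢ(|x−xᵢ|+|y−yᵢ|) = Σwᵢ|x−xᵢ| + Σwᵢ|y−yᵢ|, so x and y are optimised independently as 1-D weighted medians.
Total weight W = 305; half = 152.5.
x-coordinate, sorted with cumulative weight:
  x=5 (B, w=110) cum 110
  x=5 (D, w=50) cum 160  ← median
  x=9 (C, w=75) cum 235
  x=12 (A, w=70) cum 305
⇒ x* = 5
y-coordinate, sorted with cumulative weight:
  y=10 (D, w=50) cum 50
  y=11 (B, w=110) cum 160  ← median
  y=11 (C, w=75) cum 235
  y=12 (A, w=70) cum 305
⇒ y* = 11

(5, 11)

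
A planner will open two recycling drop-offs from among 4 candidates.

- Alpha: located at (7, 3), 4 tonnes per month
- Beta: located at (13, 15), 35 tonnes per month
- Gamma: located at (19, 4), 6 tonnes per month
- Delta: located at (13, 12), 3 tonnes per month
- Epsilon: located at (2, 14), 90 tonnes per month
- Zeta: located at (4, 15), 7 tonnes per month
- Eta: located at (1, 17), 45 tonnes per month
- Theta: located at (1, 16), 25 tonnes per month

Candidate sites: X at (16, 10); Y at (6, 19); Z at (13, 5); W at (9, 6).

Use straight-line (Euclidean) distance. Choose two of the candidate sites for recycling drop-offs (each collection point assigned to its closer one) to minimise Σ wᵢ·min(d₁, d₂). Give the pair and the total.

{X, Y}, total 1296.4

Evaluate every pair (each demand assigned to the nearer of the two):
  {X, Y}: total = 1296.4
  {Y, Z}: total = 1360.7
  {Y, W}: total = 1375.1
  {X, W}: total = 2230.6
  {Z, W}: total = 2377.6
  {X, Z}: total = 2795.6
Best pair: {X, Y} with total 1296.4.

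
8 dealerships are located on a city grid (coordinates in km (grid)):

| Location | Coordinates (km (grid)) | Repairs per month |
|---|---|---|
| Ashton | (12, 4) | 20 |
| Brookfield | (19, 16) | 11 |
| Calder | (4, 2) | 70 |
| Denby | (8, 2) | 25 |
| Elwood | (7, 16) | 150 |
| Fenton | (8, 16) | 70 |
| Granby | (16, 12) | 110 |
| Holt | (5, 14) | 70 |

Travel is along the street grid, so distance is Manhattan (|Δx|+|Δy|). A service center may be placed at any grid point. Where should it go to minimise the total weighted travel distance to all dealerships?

(7, 14)

Manhattan distance separates: Σwᵢ(|x−xᵢ|+|y−yᵢ|) = Σwᵢ|x−xᵢ| + Σwᵢ|y−yᵢ|, so x and y are optimised independently as 1-D weighted medians.
Total weight W = 526; half = 263.
x-coordinate, sorted with cumulative weight:
  x=4 (Calder, w=70) cum 70
  x=5 (Holt, w=70) cum 140
  x=7 (Elwood, w=150) cum 290  ← median
  x=8 (Denby, w=25) cum 315
  x=8 (Fenton, w=70) cum 385
  x=12 (Ashton, w=20) cum 405
  x=16 (Granby, w=110) cum 515
  x=19 (Brookfield, w=11) cum 526
⇒ x* = 7
y-coordinate, sorted with cumulative weight:
  y=2 (Calder, w=70) cum 70
  y=2 (Denby, w=25) cum 95
  y=4 (Ashton, w=20) cum 115
  y=12 (Granby, w=110) cum 225
  y=14 (Holt, w=70) cum 295  ← median
  y=16 (Brookfield, w=11) cum 306
  y=16 (Elwood, w=150) cum 456
  y=16 (Fenton, w=70) cum 526
⇒ y* = 14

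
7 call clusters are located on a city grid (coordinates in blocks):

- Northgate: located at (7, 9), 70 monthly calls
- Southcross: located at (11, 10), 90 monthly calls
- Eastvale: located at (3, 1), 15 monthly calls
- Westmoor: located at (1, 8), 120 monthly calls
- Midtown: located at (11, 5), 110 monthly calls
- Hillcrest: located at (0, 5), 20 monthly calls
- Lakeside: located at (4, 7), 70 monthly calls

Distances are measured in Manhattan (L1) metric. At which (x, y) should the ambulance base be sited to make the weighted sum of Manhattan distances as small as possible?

Manhattan distance separates: Σwᵢ(|x−xᵢ|+|y−yᵢ|) = Σwᵢ|x−xᵢ| + Σwᵢ|y−yᵢ|, so x and y are optimised independently as 1-D weighted medians.
Total weight W = 495; half = 247.5.
x-coordinate, sorted with cumulative weight:
  x=0 (Hillcrest, w=20) cum 20
  x=1 (Westmoor, w=120) cum 140
  x=3 (Eastvale, w=15) cum 155
  x=4 (Lakeside, w=70) cum 225
  x=7 (Northgate, w=70) cum 295  ← median
  x=11 (Southcross, w=90) cum 385
  x=11 (Midtown, w=110) cum 495
⇒ x* = 7
y-coordinate, sorted with cumulative weight:
  y=1 (Eastvale, w=15) cum 15
  y=5 (Midtown, w=110) cum 125
  y=5 (Hillcrest, w=20) cum 145
  y=7 (Lakeside, w=70) cum 215
  y=8 (Westmoor, w=120) cum 335  ← median
  y=9 (Northgate, w=70) cum 405
  y=10 (Southcross, w=90) cum 495
⇒ y* = 8

(7, 8)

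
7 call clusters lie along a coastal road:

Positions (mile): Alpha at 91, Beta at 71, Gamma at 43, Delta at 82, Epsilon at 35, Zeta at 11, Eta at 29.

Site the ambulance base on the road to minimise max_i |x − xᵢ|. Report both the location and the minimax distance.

The 1-center on a line is the midpoint of the two extreme points: leftmost at 11, rightmost at 91.
Optimal location = (11 + 91)/2 = 51; maximum distance = (91 − 11)/2 = 40.

location 51, max distance 40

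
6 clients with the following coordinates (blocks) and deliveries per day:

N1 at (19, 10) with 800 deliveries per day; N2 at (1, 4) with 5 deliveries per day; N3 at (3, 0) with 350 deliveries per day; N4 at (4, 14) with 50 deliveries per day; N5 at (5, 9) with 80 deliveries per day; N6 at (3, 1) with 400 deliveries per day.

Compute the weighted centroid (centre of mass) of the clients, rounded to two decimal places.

The minimiser of Σwᵢ‖p−pᵢ‖² is the weighted centroid p* = (Σwᵢpᵢ)/(Σwᵢ).
Σwᵢ = 1685.
Σwᵢxᵢ = 800·19 + 5·1 + 350·3 + 50·4 + 80·5 + 400·3 = 18055.
Σwᵢyᵢ = 800·10 + 5·4 + 350·0 + 50·14 + 80·9 + 400·1 = 9840.
x* = 18055/1685 = 10.72, y* = 9840/1685 = 5.84.

(10.72, 5.84)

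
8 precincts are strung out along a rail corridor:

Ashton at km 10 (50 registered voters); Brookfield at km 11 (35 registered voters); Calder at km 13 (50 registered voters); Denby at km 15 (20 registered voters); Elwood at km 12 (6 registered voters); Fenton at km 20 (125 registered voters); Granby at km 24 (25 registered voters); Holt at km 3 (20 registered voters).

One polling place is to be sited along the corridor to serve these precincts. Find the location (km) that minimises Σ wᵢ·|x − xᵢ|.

For a sum of weighted absolute distances on a line, the optimum is the weighted median (not the mean). Total weight W = 331; half-weight = 165.5.
Sort by position and accumulate weight:
  km 3 (Holt, w=20) → cum 20
  km 10 (Ashton, w=50) → cum 70
  km 11 (Brookfield, w=35) → cum 105
  km 12 (Elwood, w=6) → cum 111
  km 13 (Calder, w=50) → cum 161
  km 15 (Denby, w=20) → cum 181  ≥ 165.5 → median here
  km 20 (Fenton, w=125) → cum 306
  km 24 (Granby, w=25) → cum 331
Optimal location: km 15.

x = 15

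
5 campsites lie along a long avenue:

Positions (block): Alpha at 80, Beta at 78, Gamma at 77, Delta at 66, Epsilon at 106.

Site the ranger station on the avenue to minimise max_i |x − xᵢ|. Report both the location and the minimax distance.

location 86, max distance 20

The 1-center on a line is the midpoint of the two extreme points: leftmost at 66, rightmost at 106.
Optimal location = (66 + 106)/2 = 86; maximum distance = (106 − 66)/2 = 20.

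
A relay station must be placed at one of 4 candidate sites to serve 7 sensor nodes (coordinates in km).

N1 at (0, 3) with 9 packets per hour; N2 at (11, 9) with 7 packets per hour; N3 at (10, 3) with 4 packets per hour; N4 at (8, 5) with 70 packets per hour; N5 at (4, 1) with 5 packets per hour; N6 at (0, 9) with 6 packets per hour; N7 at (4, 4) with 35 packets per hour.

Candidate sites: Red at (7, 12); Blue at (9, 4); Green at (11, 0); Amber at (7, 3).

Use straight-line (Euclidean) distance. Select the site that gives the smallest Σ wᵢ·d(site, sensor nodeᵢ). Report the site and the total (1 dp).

Total weighted distance at each candidate:
  Red (7, 12): total = 1072.3
  Blue (9, 4): total = 489.8
  Green (11, 0): total = 989.2
  Amber (7, 3): total = 466.0
Minimum is at Amber with total 466.0 km.

Amber, total 466.0 km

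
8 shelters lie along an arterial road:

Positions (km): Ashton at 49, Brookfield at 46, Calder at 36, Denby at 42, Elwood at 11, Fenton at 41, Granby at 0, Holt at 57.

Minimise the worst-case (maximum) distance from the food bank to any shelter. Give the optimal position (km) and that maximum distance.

The 1-center on a line is the midpoint of the two extreme points: leftmost at 0, rightmost at 57.
Optimal location = (0 + 57)/2 = 28.5; maximum distance = (57 − 0)/2 = 28.5.

location 28.5, max distance 28.5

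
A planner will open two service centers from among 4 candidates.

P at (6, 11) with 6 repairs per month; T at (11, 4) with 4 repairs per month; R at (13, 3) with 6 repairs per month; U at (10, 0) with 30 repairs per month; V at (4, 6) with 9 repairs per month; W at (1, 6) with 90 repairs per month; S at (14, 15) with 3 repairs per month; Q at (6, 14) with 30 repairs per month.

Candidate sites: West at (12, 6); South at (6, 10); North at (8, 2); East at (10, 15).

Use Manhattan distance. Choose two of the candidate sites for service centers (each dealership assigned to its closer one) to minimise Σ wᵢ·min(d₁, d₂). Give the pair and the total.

Evaluate every pair (each demand assigned to the nearer of the two):
  {South, North}: total = 1205
  {West, South}: total = 1299
  {North, East}: total = 1448
  {West, East}: total = 1548
  {South, East}: total = 1550
  {West, North}: total = 1737
Best pair: {South, North} with total 1205.

{South, North}, total 1205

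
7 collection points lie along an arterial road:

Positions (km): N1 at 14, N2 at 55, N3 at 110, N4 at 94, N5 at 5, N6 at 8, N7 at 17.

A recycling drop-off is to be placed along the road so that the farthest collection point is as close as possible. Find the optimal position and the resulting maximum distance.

The 1-center on a line is the midpoint of the two extreme points: leftmost at 5, rightmost at 110.
Optimal location = (5 + 110)/2 = 57.5; maximum distance = (110 − 5)/2 = 52.5.

location 57.5, max distance 52.5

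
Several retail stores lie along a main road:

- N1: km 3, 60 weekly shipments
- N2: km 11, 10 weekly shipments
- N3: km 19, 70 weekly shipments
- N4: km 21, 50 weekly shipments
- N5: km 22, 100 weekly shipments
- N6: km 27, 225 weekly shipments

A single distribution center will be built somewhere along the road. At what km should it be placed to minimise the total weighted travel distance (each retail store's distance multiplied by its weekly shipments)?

For a sum of weighted absolute distances on a line, the optimum is the weighted median (not the mean). Total weight W = 515; half-weight = 257.5.
Sort by position and accumulate weight:
  km 3 (N1, w=60) → cum 60
  km 11 (N2, w=10) → cum 70
  km 19 (N3, w=70) → cum 140
  km 21 (N4, w=50) → cum 190
  km 22 (N5, w=100) → cum 290  ≥ 257.5 → median here
  km 27 (N6, w=225) → cum 515
Optimal location: km 22.

x = 22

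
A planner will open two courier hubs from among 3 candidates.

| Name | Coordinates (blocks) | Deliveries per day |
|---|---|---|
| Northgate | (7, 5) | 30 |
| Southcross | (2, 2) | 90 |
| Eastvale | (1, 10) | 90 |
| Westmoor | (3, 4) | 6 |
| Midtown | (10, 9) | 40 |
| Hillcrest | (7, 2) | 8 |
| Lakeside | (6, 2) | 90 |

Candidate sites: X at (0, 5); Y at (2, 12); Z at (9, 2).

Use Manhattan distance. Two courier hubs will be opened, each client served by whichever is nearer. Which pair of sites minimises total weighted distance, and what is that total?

Evaluate every pair (each demand assigned to the nearer of the two):
  {Y, Z}: total = 1704
  {X, Z}: total = 1770
  {X, Y}: total = 2284
Best pair: {Y, Z} with total 1704.

{Y, Z}, total 1704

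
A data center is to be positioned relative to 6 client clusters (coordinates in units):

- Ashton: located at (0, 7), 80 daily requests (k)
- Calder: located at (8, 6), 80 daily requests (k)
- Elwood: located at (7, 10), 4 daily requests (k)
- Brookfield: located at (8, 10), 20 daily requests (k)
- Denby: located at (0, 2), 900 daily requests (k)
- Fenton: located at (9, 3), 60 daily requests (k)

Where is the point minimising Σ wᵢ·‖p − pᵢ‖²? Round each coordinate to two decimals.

(1.20, 2.85)

The minimiser of Σwᵢ‖p−pᵢ‖² is the weighted centroid p* = (Σwᵢpᵢ)/(Σwᵢ).
Σwᵢ = 1144.
Σwᵢxᵢ = 80·0 + 80·8 + 4·7 + 20·8 + 900·0 + 60·9 = 1368.
Σwᵢyᵢ = 80·7 + 80·6 + 4·10 + 20·10 + 900·2 + 60·3 = 3260.
x* = 1368/1144 = 1.20, y* = 3260/1144 = 2.85.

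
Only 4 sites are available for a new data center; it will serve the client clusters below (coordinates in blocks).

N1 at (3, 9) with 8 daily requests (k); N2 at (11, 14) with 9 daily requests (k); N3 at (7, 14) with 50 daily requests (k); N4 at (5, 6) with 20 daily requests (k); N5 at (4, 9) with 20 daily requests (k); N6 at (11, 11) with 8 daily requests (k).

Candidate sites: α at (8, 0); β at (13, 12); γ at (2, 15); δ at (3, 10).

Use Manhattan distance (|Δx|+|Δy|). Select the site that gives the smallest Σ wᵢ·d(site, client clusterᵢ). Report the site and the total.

δ, total 748 blocks

Total weighted distance at each candidate:
  α (8, 0): total = 1567
  β (13, 12): total = 1084
  γ (2, 15): total = 950
  δ (3, 10): total = 748
Minimum is at δ with total 748 blocks.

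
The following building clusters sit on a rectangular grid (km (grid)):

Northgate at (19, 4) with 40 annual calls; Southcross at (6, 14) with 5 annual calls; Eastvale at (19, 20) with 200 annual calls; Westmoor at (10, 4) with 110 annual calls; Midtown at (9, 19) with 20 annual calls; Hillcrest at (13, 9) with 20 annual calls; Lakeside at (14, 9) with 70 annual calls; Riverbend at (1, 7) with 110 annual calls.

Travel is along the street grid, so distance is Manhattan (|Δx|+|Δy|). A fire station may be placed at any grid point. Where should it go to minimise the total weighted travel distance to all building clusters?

Manhattan distance separates: Σwᵢ(|x−xᵢ|+|y−yᵢ|) = Σwᵢ|x−xᵢ| + Σwᵢ|y−yᵢ|, so x and y are optimised independently as 1-D weighted medians.
Total weight W = 575; half = 287.5.
x-coordinate, sorted with cumulative weight:
  x=1 (Riverbend, w=110) cum 110
  x=6 (Southcross, w=5) cum 115
  x=9 (Midtown, w=20) cum 135
  x=10 (Westmoor, w=110) cum 245
  x=13 (Hillcrest, w=20) cum 265
  x=14 (Lakeside, w=70) cum 335  ← median
  x=19 (Northgate, w=40) cum 375
  x=19 (Eastvale, w=200) cum 575
⇒ x* = 14
y-coordinate, sorted with cumulative weight:
  y=4 (Northgate, w=40) cum 40
  y=4 (Westmoor, w=110) cum 150
  y=7 (Riverbend, w=110) cum 260
  y=9 (Hillcrest, w=20) cum 280
  y=9 (Lakeside, w=70) cum 350  ← median
  y=14 (Southcross, w=5) cum 355
  y=19 (Midtown, w=20) cum 375
  y=20 (Eastvale, w=200) cum 575
⇒ y* = 9

(14, 9)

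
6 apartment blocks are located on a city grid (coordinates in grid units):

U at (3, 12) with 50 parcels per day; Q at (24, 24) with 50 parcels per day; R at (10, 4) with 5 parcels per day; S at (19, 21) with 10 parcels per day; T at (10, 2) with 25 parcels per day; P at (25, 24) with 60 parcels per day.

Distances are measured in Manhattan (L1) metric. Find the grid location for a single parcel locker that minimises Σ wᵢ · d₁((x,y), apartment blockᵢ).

(24, 24)

Manhattan distance separates: Σwᵢ(|x−xᵢ|+|y−yᵢ|) = Σwᵢ|x−xᵢ| + Σwᵢ|y−yᵢ|, so x and y are optimised independently as 1-D weighted medians.
Total weight W = 200; half = 100.
x-coordinate, sorted with cumulative weight:
  x=3 (U, w=50) cum 50
  x=10 (R, w=5) cum 55
  x=10 (T, w=25) cum 80
  x=19 (S, w=10) cum 90
  x=24 (Q, w=50) cum 140  ← median
  x=25 (P, w=60) cum 200
⇒ x* = 24
y-coordinate, sorted with cumulative weight:
  y=2 (T, w=25) cum 25
  y=4 (R, w=5) cum 30
  y=12 (U, w=50) cum 80
  y=21 (S, w=10) cum 90
  y=24 (Q, w=50) cum 140  ← median
  y=24 (P, w=60) cum 200
⇒ y* = 24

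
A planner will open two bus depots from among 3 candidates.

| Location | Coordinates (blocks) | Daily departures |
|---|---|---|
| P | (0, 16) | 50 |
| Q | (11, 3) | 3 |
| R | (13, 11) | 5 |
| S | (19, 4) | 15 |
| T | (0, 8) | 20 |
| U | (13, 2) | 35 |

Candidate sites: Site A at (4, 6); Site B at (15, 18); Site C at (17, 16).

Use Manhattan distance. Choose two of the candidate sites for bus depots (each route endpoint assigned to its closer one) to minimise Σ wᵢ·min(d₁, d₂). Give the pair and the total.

{Site A, Site C}, total 1560

Evaluate every pair (each demand assigned to the nearer of the two):
  {Site A, Site C}: total = 1560
  {Site A, Site B}: total = 1605
  {Site B, Site C}: total = 2292
Best pair: {Site A, Site C} with total 1560.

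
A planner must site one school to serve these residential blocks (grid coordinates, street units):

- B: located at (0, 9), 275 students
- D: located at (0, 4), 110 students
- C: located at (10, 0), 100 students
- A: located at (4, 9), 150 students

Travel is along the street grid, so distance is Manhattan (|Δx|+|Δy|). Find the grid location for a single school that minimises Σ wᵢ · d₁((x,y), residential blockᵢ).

(0, 9)

Manhattan distance separates: Σwᵢ(|x−xᵢ|+|y−yᵢ|) = Σwᵢ|x−xᵢ| + Σwᵢ|y−yᵢ|, so x and y are optimised independently as 1-D weighted medians.
Total weight W = 635; half = 317.5.
x-coordinate, sorted with cumulative weight:
  x=0 (B, w=275) cum 275
  x=0 (D, w=110) cum 385  ← median
  x=4 (A, w=150) cum 535
  x=10 (C, w=100) cum 635
⇒ x* = 0
y-coordinate, sorted with cumulative weight:
  y=0 (C, w=100) cum 100
  y=4 (D, w=110) cum 210
  y=9 (B, w=275) cum 485  ← median
  y=9 (A, w=150) cum 635
⇒ y* = 9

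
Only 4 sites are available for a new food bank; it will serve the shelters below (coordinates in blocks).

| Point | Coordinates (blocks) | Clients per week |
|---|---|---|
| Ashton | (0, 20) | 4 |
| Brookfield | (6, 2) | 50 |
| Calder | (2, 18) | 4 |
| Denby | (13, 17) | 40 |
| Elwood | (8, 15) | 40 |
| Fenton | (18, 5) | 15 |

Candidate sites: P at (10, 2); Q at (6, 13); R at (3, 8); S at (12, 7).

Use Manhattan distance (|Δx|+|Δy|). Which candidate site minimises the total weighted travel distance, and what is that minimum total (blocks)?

Total weighted distance at each candidate:
  P (10, 2): total = 1893
  Q (6, 13): total = 1538
  R (3, 8): total = 2064
  S (12, 7): total = 1774
Minimum is at Q with total 1538 blocks.

Q, total 1538 blocks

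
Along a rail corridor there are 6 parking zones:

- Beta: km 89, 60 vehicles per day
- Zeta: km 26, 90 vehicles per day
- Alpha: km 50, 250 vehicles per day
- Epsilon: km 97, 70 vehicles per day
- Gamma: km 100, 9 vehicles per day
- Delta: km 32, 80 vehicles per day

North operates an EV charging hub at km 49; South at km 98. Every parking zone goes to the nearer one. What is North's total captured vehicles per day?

420

The indifferent point is the midpoint (49+98)/2 = 73.5; parking zones left of it (closer to North at 49) go to North, those right go to South.
  Zeta at 26 (w=90) → North
  Delta at 32 (w=80) → North
  Alpha at 50 (w=250) → North
  Beta at 89 (w=60) → South
  Epsilon at 97 (w=70) → South
  Gamma at 100 (w=9) → South
North captures 420; South captures 139.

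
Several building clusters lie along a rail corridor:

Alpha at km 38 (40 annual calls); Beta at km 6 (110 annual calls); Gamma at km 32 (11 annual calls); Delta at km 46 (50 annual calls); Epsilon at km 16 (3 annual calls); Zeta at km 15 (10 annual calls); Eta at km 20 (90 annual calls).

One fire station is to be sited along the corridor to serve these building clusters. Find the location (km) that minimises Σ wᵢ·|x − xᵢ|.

For a sum of weighted absolute distances on a line, the optimum is the weighted median (not the mean). Total weight W = 314; half-weight = 157.
Sort by position and accumulate weight:
  km 6 (Beta, w=110) → cum 110
  km 15 (Zeta, w=10) → cum 120
  km 16 (Epsilon, w=3) → cum 123
  km 20 (Eta, w=90) → cum 213  ≥ 157 → median here
  km 32 (Gamma, w=11) → cum 224
  km 38 (Alpha, w=40) → cum 264
  km 46 (Delta, w=50) → cum 314
Optimal location: km 20.

x = 20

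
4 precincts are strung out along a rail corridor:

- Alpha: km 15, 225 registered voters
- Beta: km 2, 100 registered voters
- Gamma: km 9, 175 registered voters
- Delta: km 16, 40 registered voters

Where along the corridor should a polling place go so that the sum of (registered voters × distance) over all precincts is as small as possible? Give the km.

For a sum of weighted absolute distances on a line, the optimum is the weighted median (not the mean). Total weight W = 540; half-weight = 270.
Sort by position and accumulate weight:
  km 2 (Beta, w=100) → cum 100
  km 9 (Gamma, w=175) → cum 275  ≥ 270 → median here
  km 15 (Alpha, w=225) → cum 500
  km 16 (Delta, w=40) → cum 540
Optimal location: km 9.

x = 9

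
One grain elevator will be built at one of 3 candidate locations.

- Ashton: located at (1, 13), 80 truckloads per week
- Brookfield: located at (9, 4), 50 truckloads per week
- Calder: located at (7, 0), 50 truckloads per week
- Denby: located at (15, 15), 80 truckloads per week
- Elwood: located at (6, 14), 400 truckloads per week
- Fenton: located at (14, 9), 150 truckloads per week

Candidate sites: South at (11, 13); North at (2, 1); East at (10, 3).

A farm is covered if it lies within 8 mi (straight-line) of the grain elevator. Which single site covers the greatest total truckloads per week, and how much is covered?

South, covering 630

Coverage radius r = 8 mi; a point is covered iff (Δx)²+(Δy)² ≤ 8² = 64.
  South (11, 13): covers {Denby, Elwood, Fenton} → 630
  North (2, 1): covers {Brookfield, Calder} → 100
  East (10, 3): covers {Brookfield, Calder, Fenton} → 250
Maximum coverage at South: 630 truckloads per week.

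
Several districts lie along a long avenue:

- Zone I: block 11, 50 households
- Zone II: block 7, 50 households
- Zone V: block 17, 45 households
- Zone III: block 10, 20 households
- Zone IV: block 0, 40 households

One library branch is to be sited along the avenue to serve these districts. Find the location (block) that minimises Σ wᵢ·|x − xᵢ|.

For a sum of weighted absolute distances on a line, the optimum is the weighted median (not the mean). Total weight W = 205; half-weight = 102.5.
Sort by position and accumulate weight:
  block 0 (Zone IV, w=40) → cum 40
  block 7 (Zone II, w=50) → cum 90
  block 10 (Zone III, w=20) → cum 110  ≥ 102.5 → median here
  block 11 (Zone I, w=50) → cum 160
  block 17 (Zone V, w=45) → cum 205
Optimal location: block 10.

x = 10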